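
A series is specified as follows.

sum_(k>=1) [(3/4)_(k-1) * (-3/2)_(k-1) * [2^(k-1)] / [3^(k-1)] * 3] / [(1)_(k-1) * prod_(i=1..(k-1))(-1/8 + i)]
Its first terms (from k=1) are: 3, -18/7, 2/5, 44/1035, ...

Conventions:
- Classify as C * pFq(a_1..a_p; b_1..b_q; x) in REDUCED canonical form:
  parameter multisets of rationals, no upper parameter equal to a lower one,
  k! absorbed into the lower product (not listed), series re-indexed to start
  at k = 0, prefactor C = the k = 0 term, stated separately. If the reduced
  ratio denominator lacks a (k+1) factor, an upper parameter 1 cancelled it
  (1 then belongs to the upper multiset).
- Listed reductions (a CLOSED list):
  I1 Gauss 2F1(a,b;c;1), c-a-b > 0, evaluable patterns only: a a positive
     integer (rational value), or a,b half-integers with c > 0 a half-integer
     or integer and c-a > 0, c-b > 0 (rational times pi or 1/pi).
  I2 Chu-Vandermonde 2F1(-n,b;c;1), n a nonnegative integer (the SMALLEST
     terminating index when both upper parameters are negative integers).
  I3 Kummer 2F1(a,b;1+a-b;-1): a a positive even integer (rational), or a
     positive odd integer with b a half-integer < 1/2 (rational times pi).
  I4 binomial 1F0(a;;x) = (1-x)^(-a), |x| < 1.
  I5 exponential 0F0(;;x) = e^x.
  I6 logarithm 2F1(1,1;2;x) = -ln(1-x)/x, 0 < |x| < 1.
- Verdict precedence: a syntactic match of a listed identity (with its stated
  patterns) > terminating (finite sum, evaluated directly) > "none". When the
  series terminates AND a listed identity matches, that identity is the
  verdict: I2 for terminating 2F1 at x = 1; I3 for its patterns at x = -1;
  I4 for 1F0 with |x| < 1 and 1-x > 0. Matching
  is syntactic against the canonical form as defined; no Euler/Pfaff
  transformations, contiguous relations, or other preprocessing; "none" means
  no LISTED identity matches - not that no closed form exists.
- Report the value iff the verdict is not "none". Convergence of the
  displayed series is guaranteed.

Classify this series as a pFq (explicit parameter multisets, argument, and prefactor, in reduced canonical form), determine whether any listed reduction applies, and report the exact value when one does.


Reduced: x = 2/3, 2F1, upper = {-3/2, 3/4}, lower = {7/8}, C = 3. Verdict: none. No listed pattern accepts 2F1(-3/2, 3/4; 7/8; 2/3).

The tell: from the first term 3: the lower running product (prefactor 3) is a rising factorial.
Consecutive-term ratio: r(k) = (2/3) * (k-3/2) (k+3/4) / [(k+7/8) (k+1)] - rational; roots negated = parameters, x = (2/3), C = 3.


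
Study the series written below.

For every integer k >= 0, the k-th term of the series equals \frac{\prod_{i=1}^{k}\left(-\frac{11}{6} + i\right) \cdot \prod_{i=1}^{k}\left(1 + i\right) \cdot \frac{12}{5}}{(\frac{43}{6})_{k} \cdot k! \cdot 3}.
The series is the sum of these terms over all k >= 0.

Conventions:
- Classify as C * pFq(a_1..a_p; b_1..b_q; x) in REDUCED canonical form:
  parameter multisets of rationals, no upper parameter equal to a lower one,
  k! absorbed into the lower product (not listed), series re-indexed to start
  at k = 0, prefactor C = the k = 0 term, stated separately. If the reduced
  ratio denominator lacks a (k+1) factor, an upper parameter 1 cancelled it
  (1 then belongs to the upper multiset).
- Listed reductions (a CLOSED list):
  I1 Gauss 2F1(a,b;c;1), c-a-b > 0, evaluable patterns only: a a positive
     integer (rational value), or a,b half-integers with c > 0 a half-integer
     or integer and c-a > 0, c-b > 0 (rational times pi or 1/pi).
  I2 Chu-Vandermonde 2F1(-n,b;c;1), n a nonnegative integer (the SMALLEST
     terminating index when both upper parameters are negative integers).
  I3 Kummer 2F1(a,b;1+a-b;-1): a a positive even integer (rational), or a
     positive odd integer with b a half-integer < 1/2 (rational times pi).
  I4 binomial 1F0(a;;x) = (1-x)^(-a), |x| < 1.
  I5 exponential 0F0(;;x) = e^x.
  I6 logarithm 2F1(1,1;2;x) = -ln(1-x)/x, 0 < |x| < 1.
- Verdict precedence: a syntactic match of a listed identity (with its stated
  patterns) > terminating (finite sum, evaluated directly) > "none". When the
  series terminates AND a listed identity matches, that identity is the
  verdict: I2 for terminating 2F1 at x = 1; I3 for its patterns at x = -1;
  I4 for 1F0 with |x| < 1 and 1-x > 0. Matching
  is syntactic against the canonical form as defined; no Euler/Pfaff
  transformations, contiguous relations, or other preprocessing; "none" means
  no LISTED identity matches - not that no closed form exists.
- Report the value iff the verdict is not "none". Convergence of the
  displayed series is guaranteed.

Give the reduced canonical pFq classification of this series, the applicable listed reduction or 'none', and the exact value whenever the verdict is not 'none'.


Prefactor \frac{4}{5}, argument 1: 2F1 with upper {-\frac{5}{6}, 2} over lower {\frac{43}{6}}. Verdict: Gauss (I1, integer-parameter pattern) applies (x = 1: the Gamma ratio telescopes since c-a-b = 6 > 0 and a = 2 in Z>0). Value: \frac{1147}{1890}.

Key observation: x = 1 and the constant factors (C = 4/5, x = 1) combine into one prefactor.
Term ratio: r(k) = 1 * (k-\frac{5}{6}) (k+2) / [(k+\frac{43}{6}) (k+1)] - rational in k. x = 1; t_0 = \frac{4}{5}; negate the roots.


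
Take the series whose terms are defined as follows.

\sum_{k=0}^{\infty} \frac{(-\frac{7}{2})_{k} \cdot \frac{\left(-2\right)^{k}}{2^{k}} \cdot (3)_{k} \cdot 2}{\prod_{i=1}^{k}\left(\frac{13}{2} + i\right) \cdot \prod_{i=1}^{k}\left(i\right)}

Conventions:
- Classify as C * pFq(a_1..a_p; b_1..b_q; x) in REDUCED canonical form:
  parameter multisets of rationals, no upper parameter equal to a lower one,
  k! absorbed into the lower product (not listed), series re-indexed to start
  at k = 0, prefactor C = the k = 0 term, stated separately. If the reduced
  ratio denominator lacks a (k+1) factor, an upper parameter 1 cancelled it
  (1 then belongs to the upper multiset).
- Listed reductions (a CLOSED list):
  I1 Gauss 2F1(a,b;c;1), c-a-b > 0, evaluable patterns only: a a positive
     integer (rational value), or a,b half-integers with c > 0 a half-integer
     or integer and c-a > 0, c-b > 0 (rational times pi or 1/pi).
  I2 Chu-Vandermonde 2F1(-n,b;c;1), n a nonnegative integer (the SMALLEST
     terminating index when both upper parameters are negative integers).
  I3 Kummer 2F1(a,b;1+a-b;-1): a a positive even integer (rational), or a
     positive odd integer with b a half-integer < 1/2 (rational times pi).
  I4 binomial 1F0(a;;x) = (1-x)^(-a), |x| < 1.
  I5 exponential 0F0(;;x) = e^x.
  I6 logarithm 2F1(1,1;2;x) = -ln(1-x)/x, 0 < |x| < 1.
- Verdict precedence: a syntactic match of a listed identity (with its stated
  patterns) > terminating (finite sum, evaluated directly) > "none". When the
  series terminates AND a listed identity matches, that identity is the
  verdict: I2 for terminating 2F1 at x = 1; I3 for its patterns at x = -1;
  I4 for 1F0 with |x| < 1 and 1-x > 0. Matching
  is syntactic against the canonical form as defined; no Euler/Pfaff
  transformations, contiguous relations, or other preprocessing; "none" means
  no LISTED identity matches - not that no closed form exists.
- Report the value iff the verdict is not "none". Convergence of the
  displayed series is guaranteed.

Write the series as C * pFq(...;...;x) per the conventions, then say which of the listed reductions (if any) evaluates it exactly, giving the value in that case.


Prefactor 2, argument -1: 2F1 with upper {-\frac{7}{2}, 3} over lower {\frac{15}{2}}. Verdict (x = -1): the Kummer evaluation I3 applies (x = -1; c = \frac{15}{2} equals 1+a-b for upper {-\frac{7}{2}, 3}: listed pattern). Its exact value is \frac{9009}{4096} \cdot \pi.

Structural cue: t_0 being 2, the lower running product (C = 2) is a rising factorial.
Consecutive-term ratio: r(k) = -1 * (k-\frac{7}{2}) (k+3) / [(k+\frac{15}{2}) (k+1)] ; factor over Q: parameters, x = -1, and C = 2.


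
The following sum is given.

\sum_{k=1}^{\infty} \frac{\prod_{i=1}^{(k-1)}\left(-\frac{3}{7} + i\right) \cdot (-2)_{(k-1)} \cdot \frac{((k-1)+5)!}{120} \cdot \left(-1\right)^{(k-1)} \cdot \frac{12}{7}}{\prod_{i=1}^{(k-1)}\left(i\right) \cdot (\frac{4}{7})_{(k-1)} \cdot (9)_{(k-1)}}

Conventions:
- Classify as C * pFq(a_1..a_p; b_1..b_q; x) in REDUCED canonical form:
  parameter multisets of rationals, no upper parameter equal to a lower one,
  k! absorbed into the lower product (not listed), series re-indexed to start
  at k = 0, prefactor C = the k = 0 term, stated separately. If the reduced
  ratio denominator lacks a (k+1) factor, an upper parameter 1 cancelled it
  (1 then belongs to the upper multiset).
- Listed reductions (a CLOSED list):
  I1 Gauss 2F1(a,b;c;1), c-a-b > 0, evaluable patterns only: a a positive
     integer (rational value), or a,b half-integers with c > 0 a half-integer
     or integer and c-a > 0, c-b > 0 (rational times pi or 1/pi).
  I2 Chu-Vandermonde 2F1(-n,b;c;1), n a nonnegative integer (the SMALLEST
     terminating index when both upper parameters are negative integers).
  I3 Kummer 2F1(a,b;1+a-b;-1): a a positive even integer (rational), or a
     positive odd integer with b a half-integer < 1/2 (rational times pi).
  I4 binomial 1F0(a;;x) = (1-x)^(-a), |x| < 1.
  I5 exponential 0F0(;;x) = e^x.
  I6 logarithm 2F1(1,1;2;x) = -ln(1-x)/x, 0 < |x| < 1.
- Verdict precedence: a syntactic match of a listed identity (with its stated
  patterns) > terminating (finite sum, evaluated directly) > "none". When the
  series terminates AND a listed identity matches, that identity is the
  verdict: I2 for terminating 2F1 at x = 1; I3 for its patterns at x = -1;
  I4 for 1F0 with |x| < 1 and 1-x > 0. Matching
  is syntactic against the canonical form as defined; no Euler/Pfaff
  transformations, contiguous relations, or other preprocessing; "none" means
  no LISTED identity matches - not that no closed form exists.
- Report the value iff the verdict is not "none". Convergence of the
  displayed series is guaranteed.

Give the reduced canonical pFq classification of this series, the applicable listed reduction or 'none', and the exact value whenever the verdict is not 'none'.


With C = \frac{12}{7}: the canonical form is 2F1(-2, 6; 9; -1). Verdict: Kummer (I3) applies (x = -1; c = 9 equals 1+a-b for upper {-2, 6}: listed pattern). Its exact value is \frac{24}{5}.

The tell: x = -1 and the factorial ratio (C = 12/7, x = -1) (k+a-1)!/(a-1)! is a rising factorial (a)_k.
Adjacent-term ratio: r(k) = -1 * (k-2) (k+6) / [(k+9) (k+1)] - rational in k. x = -1; t_0 = \frac{12}{7}; negate the roots.


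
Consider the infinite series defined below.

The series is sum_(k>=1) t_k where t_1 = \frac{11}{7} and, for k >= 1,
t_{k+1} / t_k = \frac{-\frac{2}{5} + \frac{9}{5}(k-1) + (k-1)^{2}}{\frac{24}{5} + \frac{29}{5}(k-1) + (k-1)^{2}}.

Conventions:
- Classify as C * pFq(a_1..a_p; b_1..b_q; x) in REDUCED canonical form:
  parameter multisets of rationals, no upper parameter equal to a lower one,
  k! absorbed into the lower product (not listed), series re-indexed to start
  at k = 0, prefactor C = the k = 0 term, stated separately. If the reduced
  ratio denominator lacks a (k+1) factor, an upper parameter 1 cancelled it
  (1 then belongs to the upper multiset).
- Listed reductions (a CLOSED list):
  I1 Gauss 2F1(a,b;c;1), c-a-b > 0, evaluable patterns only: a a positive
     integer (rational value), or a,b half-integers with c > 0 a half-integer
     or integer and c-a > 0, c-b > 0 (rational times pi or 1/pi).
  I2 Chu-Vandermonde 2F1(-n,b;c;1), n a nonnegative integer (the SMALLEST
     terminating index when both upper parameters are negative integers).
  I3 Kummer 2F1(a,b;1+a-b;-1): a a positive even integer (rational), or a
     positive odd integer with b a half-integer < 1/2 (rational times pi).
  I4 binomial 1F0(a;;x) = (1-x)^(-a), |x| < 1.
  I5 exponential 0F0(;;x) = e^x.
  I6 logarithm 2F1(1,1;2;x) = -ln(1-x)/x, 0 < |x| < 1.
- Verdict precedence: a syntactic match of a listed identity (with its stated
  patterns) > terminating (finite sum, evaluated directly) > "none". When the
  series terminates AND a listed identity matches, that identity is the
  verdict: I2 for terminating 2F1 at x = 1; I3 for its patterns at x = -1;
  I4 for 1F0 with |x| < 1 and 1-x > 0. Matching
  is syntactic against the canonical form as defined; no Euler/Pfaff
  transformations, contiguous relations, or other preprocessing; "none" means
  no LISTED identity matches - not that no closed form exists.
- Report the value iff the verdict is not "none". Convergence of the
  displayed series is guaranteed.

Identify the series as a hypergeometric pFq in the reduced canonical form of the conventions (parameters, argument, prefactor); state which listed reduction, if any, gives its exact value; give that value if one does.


Prefactor \frac{11}{7}, argument 1: 2F1 with upper {-\frac{1}{5}, 2} over lower {\frac{24}{5}}. Verdict: this is the Gauss summation I1 (x = 1: the Gamma ratio telescopes since c-a-b = 3 > 0 and a = 2 in Z>0). Sum: \frac{209}{150}.

Key step: t_0 = \frac{11}{7} here, and roots of the ratio polynomials (C = 11/7, x = 1) are the negated parameters.
Term ratio: r(k) = 1 * (k-\frac{1}{5}) (k+2) / [(k+\frac{24}{5}) (k+1)] - poly over poly, x = 1 from leading terms; C = \frac{11}{7} at k = 0.


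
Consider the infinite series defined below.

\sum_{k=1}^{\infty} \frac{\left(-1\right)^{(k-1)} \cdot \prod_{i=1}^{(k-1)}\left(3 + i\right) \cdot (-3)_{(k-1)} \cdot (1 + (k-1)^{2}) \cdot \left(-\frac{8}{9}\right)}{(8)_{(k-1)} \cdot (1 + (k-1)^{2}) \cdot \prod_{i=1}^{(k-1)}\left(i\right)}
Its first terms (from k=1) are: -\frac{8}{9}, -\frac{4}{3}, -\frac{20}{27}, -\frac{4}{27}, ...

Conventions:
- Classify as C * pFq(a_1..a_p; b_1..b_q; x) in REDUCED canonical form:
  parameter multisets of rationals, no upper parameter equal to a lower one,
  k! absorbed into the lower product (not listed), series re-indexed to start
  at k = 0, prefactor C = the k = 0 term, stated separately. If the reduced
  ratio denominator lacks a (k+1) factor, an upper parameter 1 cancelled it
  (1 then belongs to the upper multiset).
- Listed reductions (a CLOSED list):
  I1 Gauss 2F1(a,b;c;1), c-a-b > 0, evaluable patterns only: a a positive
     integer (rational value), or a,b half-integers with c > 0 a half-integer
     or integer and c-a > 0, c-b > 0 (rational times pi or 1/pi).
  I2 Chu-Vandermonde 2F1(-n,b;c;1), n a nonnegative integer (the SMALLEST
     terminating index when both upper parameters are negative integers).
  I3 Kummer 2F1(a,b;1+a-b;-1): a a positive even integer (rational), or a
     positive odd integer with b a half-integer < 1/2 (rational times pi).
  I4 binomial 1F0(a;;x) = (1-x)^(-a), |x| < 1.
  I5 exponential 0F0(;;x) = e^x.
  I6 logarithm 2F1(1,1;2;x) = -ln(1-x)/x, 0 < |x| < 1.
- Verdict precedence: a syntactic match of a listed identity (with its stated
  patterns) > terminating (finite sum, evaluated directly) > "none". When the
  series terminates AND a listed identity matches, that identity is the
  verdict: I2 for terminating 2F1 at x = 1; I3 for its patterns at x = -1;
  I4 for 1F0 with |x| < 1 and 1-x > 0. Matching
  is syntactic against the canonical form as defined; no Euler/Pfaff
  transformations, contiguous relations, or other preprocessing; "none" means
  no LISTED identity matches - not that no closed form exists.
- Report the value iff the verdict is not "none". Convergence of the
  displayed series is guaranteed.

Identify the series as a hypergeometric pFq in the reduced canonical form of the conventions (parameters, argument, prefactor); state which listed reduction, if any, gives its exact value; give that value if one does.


Reduced: x = -1, 2F1, upper = {-3, 4}, lower = {8}, C = -\frac{8}{9}. Verdict (x = -1): the Kummer evaluation I3 applies (x = -1; c = 8 equals 1+a-b for upper {-3, 4}: listed pattern). Sum: -\frac{28}{9}.

Key step: x = -1 and the product of the first k integers (prefactor -8/9) is k!.
Step ratio: r(k) = -1 * (k-3) (k+4) / [(k+8) (k+1)] ; factor over Q: parameters, x = -1, and C = -\frac{8}{9}.


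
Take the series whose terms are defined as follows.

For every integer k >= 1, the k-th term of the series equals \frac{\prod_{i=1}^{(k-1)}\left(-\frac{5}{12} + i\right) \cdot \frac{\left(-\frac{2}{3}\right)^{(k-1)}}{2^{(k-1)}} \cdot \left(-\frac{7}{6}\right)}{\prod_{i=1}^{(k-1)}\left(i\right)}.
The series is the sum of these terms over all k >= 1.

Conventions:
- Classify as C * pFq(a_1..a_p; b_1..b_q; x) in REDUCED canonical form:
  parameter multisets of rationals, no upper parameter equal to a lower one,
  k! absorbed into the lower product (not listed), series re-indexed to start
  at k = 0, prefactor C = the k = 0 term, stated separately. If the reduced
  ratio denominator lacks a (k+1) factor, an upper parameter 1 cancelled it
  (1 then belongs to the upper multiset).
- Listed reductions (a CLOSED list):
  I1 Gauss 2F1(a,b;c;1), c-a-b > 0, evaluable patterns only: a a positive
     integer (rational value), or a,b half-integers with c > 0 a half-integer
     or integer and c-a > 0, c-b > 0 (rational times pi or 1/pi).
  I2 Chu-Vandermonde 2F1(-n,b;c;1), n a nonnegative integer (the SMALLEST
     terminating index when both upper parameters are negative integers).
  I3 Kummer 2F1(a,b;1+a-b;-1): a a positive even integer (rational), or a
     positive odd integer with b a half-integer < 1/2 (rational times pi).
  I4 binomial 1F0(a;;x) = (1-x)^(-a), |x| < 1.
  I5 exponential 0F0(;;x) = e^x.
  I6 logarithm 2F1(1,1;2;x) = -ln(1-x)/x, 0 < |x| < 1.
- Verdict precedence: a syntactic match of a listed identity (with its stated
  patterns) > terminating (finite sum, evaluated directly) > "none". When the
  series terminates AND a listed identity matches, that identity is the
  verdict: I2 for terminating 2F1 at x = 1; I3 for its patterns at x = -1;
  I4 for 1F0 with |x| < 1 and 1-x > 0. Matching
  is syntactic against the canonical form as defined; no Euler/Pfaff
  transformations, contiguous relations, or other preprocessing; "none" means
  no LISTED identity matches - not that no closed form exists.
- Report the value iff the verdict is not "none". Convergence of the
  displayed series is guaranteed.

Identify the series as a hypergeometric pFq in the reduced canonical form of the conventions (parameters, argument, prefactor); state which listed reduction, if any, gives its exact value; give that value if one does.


With C = -\frac{7}{6}: the canonical form is 1F0(\frac{7}{12}; -; -\frac{1}{3}). Verdict at x = -\frac{1}{3}: binomial (I4) matches (the 1F0 binomial series: exponent -7/12, x = -\frac{1}{3}). Sum: \left(-\frac{7}{6}\right) \cdot \left(\frac{4}{3}\right)^{-\frac{7}{12}}.

The tell: with t_0 = -\frac{7}{6}, the running product (prefactor -7/6) telescopes to a rising factorial.
Ratio: r(k) = -\frac{1}{3} * (k+\frac{7}{12}) / [(k+1)] - poly over poly, x = -\frac{1}{3} from leading terms; C = -\frac{7}{6} at k = 0.


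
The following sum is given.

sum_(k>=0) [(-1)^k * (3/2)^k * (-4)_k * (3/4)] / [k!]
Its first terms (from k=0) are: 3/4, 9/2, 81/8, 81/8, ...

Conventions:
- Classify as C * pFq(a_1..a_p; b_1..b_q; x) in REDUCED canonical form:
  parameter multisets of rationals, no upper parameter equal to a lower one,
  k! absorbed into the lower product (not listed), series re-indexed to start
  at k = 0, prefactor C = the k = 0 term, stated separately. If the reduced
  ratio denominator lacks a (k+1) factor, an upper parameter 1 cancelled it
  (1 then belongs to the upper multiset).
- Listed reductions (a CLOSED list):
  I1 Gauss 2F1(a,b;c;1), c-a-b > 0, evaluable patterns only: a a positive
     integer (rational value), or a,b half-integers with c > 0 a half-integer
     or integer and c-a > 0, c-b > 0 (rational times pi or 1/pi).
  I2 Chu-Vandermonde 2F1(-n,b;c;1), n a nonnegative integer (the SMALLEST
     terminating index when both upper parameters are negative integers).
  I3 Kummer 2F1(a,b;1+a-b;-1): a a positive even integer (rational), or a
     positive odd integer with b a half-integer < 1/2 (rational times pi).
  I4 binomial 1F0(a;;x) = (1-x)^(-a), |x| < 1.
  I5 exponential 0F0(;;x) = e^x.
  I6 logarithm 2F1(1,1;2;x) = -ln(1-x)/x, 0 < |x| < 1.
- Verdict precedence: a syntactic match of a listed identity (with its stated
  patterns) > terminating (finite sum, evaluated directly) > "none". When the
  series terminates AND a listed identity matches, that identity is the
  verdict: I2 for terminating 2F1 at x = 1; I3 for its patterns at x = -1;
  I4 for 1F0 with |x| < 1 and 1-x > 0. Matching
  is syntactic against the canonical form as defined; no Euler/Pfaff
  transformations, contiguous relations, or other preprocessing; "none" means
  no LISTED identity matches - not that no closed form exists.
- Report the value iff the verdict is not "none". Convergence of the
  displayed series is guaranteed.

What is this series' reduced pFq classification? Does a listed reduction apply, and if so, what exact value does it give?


x = -3/2 here; the reduced form reads 1F0, upper {-4}, lower {-}, C = 3/4. Verdict: terminating. (-4)_k vanishes past k = 4, leaving a 5-term sum, computed directly. Sum: 1875/64.

Key step: from the first term 3/4: the (-1)^k factor (C = 3/4, x = -3/2) folds into the argument's sign.
Step ratio: r(k) = (-3/2) * (k-4) / [(k+1)] - rational in k. x = (-3/2); t_0 = 3/4; negate the roots.


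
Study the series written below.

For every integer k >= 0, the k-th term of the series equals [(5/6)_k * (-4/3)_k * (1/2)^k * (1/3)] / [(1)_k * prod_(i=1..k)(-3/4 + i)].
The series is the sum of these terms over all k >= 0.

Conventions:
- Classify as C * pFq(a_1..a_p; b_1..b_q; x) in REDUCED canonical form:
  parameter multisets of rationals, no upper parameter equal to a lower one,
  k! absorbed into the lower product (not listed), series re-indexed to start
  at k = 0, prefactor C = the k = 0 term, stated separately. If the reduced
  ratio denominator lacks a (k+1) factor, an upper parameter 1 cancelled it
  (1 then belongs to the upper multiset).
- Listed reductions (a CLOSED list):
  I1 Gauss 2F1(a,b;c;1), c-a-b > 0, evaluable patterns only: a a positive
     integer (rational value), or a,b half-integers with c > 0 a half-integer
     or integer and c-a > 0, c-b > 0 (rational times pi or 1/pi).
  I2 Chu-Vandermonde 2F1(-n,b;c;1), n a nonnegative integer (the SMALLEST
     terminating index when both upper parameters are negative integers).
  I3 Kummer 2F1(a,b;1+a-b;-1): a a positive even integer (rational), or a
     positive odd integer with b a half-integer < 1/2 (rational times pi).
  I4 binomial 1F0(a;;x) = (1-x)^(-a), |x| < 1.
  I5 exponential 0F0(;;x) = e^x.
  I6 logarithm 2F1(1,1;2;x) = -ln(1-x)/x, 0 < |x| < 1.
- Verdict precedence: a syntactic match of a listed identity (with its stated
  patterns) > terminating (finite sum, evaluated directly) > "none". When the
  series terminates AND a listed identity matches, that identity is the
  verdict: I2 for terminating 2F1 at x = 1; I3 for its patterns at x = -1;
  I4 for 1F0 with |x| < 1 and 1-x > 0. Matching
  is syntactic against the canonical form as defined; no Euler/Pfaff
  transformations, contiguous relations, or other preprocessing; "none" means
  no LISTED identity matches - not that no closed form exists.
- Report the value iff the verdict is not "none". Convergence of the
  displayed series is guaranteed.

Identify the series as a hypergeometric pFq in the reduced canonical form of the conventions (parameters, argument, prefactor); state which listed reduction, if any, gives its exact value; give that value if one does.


At argument 1/2: a 2F1 with upper {-4/3, 5/6}, lower {1/4}, scaled by C = 1/3. Verdict: none here - no I1-I6 shape fits x = 1/2 with lower {1/4}.

First insight: t_0 = 1/3 here, and (1)_k (prefactor 1/3) is k! itself.
Term ratio: r(k) = (1/2) * (k-4/3) (k+5/6) / [(k+1/4) (k+1)] - rational in k. x = (1/2); t_0 = 1/3; negate the roots.


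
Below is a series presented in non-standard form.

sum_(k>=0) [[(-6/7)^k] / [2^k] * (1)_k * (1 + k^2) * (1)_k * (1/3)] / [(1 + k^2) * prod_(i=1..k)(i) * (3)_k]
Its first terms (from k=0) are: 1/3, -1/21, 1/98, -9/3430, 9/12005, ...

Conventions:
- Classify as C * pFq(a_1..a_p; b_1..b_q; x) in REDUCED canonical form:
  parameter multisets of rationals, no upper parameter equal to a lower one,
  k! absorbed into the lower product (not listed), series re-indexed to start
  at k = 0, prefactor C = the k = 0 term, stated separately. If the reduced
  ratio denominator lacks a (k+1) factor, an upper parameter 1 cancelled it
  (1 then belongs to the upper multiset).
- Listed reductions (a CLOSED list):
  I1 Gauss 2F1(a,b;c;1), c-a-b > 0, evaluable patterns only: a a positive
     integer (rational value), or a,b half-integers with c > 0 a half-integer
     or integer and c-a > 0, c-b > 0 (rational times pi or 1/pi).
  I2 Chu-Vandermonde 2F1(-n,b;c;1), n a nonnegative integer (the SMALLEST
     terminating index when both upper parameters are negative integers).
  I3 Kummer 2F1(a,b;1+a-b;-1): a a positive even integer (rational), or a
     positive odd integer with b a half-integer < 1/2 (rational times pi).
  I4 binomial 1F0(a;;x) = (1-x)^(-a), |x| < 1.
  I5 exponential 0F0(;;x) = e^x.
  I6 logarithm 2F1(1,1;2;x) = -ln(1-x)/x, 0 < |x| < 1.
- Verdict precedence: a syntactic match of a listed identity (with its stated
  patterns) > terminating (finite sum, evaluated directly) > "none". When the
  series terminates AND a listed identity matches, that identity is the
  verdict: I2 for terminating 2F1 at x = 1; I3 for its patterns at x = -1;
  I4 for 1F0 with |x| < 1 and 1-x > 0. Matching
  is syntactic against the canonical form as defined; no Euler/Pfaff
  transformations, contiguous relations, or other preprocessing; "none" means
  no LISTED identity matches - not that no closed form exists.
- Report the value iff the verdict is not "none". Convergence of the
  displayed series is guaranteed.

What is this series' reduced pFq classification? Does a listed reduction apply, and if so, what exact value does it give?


Reduced: x = -3/7, 2F1, upper = {1, 1}, lower = {3}, C = 1/3. Verdict: none - this 2F1 at x = -3/7 matches no listed pattern, and upper {1, 1} holds no stopper.

First insight: with t_0 = 1/3, the two k-th powers (C = 1/3, x = -3/7) combine into one argument.
Adjacent-term ratio: r(k) = (-3/7) * (k+1) (k+1) / [(k+3) (k+1)] - rational in k, leading ratio (-3/7); with t_0 = 1/3, classification follows.


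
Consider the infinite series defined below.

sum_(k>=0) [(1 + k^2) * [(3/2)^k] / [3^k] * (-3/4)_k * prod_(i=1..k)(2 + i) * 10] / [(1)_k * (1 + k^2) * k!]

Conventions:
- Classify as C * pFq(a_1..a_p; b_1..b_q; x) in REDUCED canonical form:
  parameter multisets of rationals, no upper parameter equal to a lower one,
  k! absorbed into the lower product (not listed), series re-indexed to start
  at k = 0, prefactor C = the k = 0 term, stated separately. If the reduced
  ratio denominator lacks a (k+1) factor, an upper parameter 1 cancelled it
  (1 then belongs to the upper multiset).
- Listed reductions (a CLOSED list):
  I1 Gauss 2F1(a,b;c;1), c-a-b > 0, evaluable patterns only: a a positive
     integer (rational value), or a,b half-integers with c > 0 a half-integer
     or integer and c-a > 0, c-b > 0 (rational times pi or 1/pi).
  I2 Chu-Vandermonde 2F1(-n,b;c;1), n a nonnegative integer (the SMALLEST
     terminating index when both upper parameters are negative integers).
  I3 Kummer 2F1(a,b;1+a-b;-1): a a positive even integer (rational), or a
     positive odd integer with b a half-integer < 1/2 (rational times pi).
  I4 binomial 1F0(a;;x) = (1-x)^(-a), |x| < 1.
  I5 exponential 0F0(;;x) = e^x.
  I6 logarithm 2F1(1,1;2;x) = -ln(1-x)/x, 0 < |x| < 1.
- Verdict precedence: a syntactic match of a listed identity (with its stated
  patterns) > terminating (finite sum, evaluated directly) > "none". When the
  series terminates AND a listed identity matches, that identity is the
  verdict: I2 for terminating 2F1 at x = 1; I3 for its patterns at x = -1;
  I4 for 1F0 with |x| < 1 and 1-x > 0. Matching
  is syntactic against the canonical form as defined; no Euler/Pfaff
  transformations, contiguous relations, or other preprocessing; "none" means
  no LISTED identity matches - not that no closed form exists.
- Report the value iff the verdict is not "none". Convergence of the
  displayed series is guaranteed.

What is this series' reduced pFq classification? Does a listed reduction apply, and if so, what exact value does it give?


Canonical form: C = 10 times 2F1 with upper {-3/4, 3}, lower {1}, x = 1/2. Verdict: none. No listed pattern accepts 2F1(-3/4, 3; 1; 1/2).

Key step: t_0 = 10 here, and striking the common factor k^2 + 1 reduces the term (C = 10).
Step ratio: r(k) = (1/2) * (k-3/4) (k+3) / [(k+1) (k+1)] - rational in k, leading ratio (1/2); with t_0 = 10, classification follows.


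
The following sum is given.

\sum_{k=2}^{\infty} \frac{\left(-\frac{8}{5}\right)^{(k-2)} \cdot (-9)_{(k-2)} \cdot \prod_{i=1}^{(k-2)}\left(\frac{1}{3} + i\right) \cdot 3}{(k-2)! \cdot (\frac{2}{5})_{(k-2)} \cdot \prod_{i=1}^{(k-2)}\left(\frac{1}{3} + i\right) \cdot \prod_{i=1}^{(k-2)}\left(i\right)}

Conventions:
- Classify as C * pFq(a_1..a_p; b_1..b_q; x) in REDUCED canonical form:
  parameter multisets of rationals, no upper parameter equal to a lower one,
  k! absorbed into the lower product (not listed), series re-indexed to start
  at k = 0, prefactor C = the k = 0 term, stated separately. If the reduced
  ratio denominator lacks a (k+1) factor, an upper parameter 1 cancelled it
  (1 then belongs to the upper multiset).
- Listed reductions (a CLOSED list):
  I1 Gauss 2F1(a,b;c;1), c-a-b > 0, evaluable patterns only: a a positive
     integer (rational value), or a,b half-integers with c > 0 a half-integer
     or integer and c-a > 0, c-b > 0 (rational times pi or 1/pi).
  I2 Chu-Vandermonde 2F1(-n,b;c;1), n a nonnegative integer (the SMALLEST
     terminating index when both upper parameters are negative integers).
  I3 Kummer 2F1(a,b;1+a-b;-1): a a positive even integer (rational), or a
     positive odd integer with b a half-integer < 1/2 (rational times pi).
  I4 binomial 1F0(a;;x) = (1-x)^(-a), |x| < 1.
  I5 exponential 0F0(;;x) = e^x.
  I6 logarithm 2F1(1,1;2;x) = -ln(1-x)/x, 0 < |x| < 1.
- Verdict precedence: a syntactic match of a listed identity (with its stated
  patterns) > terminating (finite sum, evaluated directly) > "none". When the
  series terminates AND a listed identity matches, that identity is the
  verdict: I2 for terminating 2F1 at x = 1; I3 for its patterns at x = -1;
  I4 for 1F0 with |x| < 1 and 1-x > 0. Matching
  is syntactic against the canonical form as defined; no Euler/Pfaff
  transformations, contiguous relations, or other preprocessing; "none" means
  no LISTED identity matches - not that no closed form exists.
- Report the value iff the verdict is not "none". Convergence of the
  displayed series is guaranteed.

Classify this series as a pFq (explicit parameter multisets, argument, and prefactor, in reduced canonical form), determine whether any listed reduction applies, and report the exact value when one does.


Reduced: x = -\frac{8}{5}, 1F2, upper = {-9}, lower = {\frac{2}{5}, 1}, C = 3. Verdict: terminating - upper -9 stops the sum at k = 9; the 10 terms are added exactly. Its exact value is \frac{7943272920239}{15570676737}.

The tell: t_0 = 3 here, and the parameter 4/3 appears in both the upper and lower lists and cancels.
Adjacent-term ratio: r(k) = -\frac{8}{5} * (k-9) / [(k+\frac{2}{5}) (k+1) (k+1)] - rational; roots negated = parameters, x = -\frac{8}{5}, C = 3.


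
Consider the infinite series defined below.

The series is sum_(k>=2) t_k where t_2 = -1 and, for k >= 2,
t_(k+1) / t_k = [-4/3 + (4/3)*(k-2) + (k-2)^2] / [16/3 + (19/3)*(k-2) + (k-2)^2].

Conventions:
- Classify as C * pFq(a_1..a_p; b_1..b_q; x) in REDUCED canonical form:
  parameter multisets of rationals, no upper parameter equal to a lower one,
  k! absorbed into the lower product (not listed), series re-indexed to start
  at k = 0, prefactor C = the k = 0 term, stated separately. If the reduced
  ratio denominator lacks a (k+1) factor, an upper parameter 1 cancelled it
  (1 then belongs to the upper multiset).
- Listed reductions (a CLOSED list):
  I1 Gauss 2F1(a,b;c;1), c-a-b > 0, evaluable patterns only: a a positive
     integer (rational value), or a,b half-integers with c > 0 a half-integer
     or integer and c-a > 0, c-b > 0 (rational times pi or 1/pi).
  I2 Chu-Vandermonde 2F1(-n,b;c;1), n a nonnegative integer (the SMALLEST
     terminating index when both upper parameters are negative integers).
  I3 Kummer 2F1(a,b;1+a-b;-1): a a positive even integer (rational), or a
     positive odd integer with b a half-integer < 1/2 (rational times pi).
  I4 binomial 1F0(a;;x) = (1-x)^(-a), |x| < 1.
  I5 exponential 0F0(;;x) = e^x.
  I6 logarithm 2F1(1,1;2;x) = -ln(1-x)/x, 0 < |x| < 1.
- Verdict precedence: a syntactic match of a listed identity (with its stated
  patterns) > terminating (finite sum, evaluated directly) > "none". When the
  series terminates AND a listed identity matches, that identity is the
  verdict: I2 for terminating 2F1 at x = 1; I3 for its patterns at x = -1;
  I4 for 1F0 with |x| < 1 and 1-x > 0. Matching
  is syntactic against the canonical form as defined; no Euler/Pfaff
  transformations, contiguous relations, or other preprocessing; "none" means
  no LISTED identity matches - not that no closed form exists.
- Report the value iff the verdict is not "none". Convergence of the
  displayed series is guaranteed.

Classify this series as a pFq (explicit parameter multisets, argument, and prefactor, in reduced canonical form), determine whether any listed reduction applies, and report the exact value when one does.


This is -1 * 2F1(-2/3, 2; 16/3; 1) in reduced canonical form. Verdict (x = 1): Gauss's theorem (I1) applies (x = 1: the Gamma ratio telescopes since c-a-b = 4 > 0 and a = 2 in Z>0). Value: -13/18.

Key step: with t_0 = -1, factor the ratio over Q (prefactor -1): negated roots = parameters.
Term ratio: r(k) = 1 * (k-2/3) (k+2) / [(k+16/3) (k+1)] - rational in k. x = 1; t_0 = -1; negate the roots.


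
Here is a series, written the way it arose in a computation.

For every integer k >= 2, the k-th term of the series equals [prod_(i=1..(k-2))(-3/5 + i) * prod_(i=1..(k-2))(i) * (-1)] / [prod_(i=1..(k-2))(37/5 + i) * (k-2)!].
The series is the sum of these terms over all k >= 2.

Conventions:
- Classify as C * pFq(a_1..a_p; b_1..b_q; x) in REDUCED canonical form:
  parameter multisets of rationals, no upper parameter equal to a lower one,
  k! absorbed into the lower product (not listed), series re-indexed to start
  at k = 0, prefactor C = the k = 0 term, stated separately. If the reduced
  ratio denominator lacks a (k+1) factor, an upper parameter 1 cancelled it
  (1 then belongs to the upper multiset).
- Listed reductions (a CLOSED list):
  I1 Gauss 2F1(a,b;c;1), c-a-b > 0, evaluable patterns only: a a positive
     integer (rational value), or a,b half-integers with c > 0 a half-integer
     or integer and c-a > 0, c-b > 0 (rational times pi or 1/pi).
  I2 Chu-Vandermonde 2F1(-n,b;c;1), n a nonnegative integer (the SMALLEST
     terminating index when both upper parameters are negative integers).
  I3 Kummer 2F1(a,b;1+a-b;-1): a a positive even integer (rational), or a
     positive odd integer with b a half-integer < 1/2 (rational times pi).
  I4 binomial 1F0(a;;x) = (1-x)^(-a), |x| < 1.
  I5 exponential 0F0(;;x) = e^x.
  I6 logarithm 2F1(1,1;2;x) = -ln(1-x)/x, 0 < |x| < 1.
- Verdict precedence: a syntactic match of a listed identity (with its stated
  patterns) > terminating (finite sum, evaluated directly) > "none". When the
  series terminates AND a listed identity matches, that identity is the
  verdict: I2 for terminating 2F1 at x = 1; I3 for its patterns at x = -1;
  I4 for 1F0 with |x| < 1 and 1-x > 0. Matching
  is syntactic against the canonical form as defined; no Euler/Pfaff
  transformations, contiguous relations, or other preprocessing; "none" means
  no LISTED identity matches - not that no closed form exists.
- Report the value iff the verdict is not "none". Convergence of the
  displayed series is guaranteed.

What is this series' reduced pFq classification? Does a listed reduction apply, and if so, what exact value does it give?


Classification (C = -1): 2F1 with upper {2/5, 1}, lower {42/5}, argument x = 1. Verdict at x = 1: the Gauss summation I1 matches (x = 1: the Gamma ratio telescopes since c-a-b = 7 > 0 and a = 1 in Z>0). Hence: -37/35.

The tell: from the first term -1: the running product (C = -1, x = 1) telescopes to a rising factorial.
Step ratio: r(k) = 1 * (k+2/5) (k+1) / [(k+42/5) (k+1)] - rational in k, leading ratio 1; with t_0 = -1, classification follows.


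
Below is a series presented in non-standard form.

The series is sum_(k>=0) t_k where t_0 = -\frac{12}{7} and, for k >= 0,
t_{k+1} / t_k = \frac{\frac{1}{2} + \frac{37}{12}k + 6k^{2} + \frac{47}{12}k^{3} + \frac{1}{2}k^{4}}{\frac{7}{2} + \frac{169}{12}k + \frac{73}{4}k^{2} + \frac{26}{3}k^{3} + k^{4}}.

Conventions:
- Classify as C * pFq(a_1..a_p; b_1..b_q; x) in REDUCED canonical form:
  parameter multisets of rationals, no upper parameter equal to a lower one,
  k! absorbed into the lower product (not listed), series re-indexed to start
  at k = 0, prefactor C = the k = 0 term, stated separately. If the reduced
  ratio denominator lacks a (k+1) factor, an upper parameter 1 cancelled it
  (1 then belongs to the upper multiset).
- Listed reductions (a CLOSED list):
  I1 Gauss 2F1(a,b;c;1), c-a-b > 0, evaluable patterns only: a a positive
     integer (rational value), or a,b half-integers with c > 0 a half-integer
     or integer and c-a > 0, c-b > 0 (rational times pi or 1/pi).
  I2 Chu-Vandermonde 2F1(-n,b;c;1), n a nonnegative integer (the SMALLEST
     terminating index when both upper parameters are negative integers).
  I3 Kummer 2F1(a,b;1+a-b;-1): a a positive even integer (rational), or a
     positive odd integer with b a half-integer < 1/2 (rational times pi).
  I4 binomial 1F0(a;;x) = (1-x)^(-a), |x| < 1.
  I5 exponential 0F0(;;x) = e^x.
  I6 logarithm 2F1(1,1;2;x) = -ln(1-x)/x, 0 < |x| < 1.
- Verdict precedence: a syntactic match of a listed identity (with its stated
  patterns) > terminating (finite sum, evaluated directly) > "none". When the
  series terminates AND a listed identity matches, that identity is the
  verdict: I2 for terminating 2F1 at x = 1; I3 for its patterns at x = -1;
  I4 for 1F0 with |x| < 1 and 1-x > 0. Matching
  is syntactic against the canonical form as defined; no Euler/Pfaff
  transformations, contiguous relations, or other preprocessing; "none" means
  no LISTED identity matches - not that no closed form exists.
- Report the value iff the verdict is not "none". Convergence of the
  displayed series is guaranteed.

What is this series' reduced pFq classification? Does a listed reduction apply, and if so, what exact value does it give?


This is -\frac{12}{7} * 2F1(\frac{1}{3}, 1; \frac{7}{6}; \frac{1}{2}) in reduced canonical form. Verdict: none. No listed pattern accepts 2F1(\frac{1}{3}, 1; \frac{7}{6}; \frac{1}{2}).

Key step: with t_0 = -\frac{12}{7}, the parameter 6 appears in both the upper and lower lists and cancels (alongside the other common factor).
Consecutive-term ratio: r(k) = \frac{1}{2} * (k+\frac{1}{3}) (k+1) / [(k+\frac{7}{6}) (k+1)] - rational in k, leading ratio \frac{1}{2}; with t_0 = -\frac{12}{7}, classification follows.


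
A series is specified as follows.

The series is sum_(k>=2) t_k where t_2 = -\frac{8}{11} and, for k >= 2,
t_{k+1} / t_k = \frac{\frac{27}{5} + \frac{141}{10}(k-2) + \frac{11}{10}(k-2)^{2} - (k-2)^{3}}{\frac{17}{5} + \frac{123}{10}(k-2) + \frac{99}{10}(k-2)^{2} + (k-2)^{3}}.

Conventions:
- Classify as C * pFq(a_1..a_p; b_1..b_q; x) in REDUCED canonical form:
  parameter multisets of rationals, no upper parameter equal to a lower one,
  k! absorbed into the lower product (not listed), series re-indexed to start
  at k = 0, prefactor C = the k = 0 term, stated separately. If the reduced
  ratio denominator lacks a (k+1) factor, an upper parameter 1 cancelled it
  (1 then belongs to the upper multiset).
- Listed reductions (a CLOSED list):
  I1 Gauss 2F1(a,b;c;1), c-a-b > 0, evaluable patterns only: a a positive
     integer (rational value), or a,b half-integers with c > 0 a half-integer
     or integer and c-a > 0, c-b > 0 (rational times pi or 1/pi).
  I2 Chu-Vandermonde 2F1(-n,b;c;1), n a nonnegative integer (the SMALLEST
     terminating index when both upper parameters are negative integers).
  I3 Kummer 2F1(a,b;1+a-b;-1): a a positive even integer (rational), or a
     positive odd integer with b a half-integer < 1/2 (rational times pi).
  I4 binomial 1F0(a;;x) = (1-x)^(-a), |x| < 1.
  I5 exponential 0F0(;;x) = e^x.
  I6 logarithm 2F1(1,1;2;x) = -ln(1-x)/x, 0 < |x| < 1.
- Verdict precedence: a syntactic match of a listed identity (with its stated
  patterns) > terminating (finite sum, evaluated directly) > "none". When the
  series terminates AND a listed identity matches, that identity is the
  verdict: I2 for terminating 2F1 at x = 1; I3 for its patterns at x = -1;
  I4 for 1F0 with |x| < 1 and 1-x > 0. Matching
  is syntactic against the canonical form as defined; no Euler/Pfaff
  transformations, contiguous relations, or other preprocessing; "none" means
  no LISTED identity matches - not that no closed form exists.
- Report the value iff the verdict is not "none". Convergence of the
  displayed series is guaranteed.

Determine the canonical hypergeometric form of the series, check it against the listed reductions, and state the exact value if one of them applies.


Key observation: t_0 = -\frac{8}{11} here, and the parameter 2/5 appears in both the upper and lower lists and cancels.
Term ratio: r(k) = -1 * (k-\frac{9}{2}) (k+3) / [(k+\frac{17}{2}) (k+1)] - rational in k. x = -1; t_0 = -\frac{8}{11}; negate the roots.

Prefactor -\frac{8}{11}, argument -1: 2F1 with upper {-\frac{9}{2}, 3} over lower {\frac{17}{2}}. Verdict (x = -1): the Kummer evaluation I3 applies (x = -1; c = \frac{17}{2} equals 1+a-b for upper {-\frac{9}{2}, 3}: listed pattern). Hence: \left(-\frac{4095}{4096}\right) \cdot \pi.
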